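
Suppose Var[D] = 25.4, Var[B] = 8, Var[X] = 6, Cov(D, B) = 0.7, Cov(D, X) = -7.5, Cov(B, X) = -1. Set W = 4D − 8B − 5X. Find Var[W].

Var[W] = a²·Var[D] + b²·Var[B] + c²·Var[X] + 2ab·Cov(D, B) + 2ac·Cov(D, X) + 2bc·Cov(B, X), with a = 4, b = -8, c = -5.
= 406.4 + 512 + 150 + (-44.8) + 300 + (-80)
= 1243.6.

Var[W] = 1243.6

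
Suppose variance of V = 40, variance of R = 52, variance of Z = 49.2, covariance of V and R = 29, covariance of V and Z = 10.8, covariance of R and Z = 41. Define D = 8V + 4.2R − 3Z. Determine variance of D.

variance of D = a²·variance of V + b²·variance of R + c²·variance of Z + 2ab·covariance of V and R + 2ac·covariance of V and Z + 2bc·covariance of R and Z, with a = 8, b = 4.2, c = -3.
= 2560 + 917.28 + 442.8 + 1948.8 + (-518.4) + (-1033.2)
= 4317.28.

variance of D = 4317.28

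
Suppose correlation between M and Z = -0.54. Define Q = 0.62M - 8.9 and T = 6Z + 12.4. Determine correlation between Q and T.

correlation between Q and T = -0.54

Linear rescalings preserve correlation up to sign; here the slopes 0.62 and 6 have the same sign, so correlation between Q and T = correlation between M and Z = -0.54.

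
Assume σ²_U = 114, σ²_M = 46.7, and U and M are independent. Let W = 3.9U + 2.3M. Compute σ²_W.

σ²_W = 1980.983

σ²_W = a²·σ²_U + b²·σ²_M + 2ab·covariance of U and M with a = 3.9, b = 2.3.
Independence gives covariance of U and M = 0.
= 3.9²·114 + 2.3²·46.7 + 2·3.9·2.3·0
= 1733.94 + 247.043 + 0 = 1980.983.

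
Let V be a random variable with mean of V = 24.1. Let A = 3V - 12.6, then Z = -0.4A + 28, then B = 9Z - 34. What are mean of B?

mean of B = 3.08

mean of A = 3·24.1 + (-12.6) = 59.7.
mean of Z = (-0.4)·59.7 + 28 = 4.12.
mean of B = 9·4.12 + (-34) = 3.08.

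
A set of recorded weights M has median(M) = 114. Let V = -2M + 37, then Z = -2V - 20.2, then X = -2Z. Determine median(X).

median(X) = -723.6

median(V) = (-2)·114 + 37 = -191.
median(Z) = (-2)·(-191) + (-20.2) = 361.8.
median(X) = (-2)·361.8 = -723.6.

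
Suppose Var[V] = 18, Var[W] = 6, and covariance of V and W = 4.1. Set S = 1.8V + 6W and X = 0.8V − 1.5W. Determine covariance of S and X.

covariance of S and X = -19.47

By bilinearity, covariance of S and X = ac·Var[V] + bd·Var[W] + (ad+bc)·covariance of V and W, with a=1.8, b=6, c=0.8, d=-1.5.
ac·Var[V] = 1.8·0.8·18 = 25.92
bd·Var[W] = 6·(-1.5)·6 = -54
(ad+bc)·covariance of V and W = (2.1)·4.1 = 8.61
covariance of S and X = 25.92 + (-54) + 8.61 = -19.47.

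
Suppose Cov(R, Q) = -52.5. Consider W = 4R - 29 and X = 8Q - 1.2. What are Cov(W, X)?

Cov(W, X) = a·c·Cov(R, Q) = 4·8·(-52.5) = -1680. Additive constants drop out.

Cov(W, X) = -1680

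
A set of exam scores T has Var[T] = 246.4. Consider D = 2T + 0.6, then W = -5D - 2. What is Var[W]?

Var[W] = 24640

Var[D] = 2²·246.4 = 985.6.
Var[W] = (-5)²·985.6 = 24640.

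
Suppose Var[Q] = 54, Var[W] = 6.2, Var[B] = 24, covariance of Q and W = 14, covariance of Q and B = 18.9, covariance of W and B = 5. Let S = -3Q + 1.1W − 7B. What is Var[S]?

Var[S] = 2293.902

Var[S] = a²·Var[Q] + b²·Var[W] + c²·Var[B] + 2ab·covariance of Q and W + 2ac·covariance of Q and B + 2bc·covariance of W and B, with a = -3, b = 1.1, c = -7.
= 486 + 7.502 + 1176 + (-92.4) + 793.8 + (-77)
= 2293.902.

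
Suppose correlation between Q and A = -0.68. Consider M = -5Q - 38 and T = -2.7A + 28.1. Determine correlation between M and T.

correlation between M and T = -0.68

Linear rescalings preserve correlation up to sign; here the slopes -5 and -2.7 have the same sign, so correlation between M and T = correlation between Q and A = -0.68.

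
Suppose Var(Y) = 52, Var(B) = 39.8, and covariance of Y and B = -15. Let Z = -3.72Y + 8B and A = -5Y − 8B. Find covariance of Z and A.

By bilinearity, covariance of Z and A = ac·Var(Y) + bd·Var(B) + (ad+bc)·covariance of Y and B, with a=-3.72, b=8, c=-5, d=-8.
ac·Var(Y) = (-3.72)·(-5)·52 = 967.2
bd·Var(B) = 8·(-8)·39.8 = -2547.2
(ad+bc)·covariance of Y and B = (-10.24)·(-15) = 153.6
covariance of Z and A = 967.2 + (-2547.2) + 153.6 = -1426.4.

covariance of Z and A = -1426.4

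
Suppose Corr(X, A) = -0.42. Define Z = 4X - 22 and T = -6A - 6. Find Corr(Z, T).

Linear rescalings preserve |correlation|; the slopes 4 and -6 have opposite signs, so the correlation flips sign: Corr(Z, T) = −Corr(X, A) = 0.42.

Corr(Z, T) = 0.42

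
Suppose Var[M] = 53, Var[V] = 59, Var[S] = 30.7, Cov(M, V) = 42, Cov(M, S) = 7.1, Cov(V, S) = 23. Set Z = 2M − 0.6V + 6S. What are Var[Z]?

Var[Z] = 1242.44

Var[Z] = a²·Var[M] + b²·Var[V] + c²·Var[S] + 2ab·Cov(M, V) + 2ac·Cov(M, S) + 2bc·Cov(V, S), with a = 2, b = -0.6, c = 6.
= 212 + 21.24 + 1105.2 + (-100.8) + 170.4 + (-165.6)
= 1242.44.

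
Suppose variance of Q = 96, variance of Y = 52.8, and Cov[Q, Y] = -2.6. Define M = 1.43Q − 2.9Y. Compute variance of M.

variance of M = 661.9228

variance of M = a²·variance of Q + b²·variance of Y + 2ab·Cov[Q, Y] with a = 1.43, b = -2.9.
= 1.43²·96 + (-2.9)²·52.8 + 2·1.43·(-2.9)·(-2.6)
= 196.3104 + 444.048 + 21.5644 = 661.9228.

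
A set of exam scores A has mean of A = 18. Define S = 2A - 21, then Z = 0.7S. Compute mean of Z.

mean of S = 2·18 + (-21) = 15.
mean of Z = 0.7·15 = 10.5.

mean of Z = 10.5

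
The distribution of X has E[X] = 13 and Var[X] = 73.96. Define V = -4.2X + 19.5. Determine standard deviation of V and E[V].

standard deviation of V = 36.12, E[V] = -35.1

V = -4.2X + 19.5 is linear with a = -4.2, b = 19.5.
standard deviation of X = √73.96 = 8.6.
standard deviation of V = |a|·standard deviation of X = |-4.2|·8.6 = 36.12.
E[V] = a·E[X] + b = (-4.2)·13 + 19.5 = -35.1.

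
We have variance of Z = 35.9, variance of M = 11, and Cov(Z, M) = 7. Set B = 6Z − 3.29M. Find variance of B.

variance of B = 1135.1051

variance of B = a²·variance of Z + b²·variance of M + 2ab·Cov(Z, M) with a = 6, b = -3.29.
= 6²·35.9 + (-3.29)²·11 + 2·6·(-3.29)·7
= 1292.4 + 119.0651 + (-276.36) = 1135.1051.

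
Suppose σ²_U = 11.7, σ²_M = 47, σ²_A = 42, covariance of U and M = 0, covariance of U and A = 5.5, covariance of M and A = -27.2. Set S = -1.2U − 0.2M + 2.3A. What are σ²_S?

σ²_S = 235.572

σ²_S = a²·σ²_U + b²·σ²_M + c²·σ²_A + 2ab·covariance of U and M + 2ac·covariance of U and A + 2bc·covariance of M and A, with a = -1.2, b = -0.2, c = 2.3.
= 16.848 + 1.88 + 222.18 + 0 + (-30.36) + 25.024
= 235.572.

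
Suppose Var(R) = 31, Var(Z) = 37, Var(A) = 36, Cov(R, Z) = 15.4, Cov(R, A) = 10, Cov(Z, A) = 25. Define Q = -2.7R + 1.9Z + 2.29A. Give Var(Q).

Var(Q) = 484.2336

Var(Q) = a²·Var(R) + b²·Var(Z) + c²·Var(A) + 2ab·Cov(R, Z) + 2ac·Cov(R, A) + 2bc·Cov(Z, A), with a = -2.7, b = 1.9, c = 2.29.
= 225.99 + 133.57 + 188.7876 + (-158.004) + (-123.66) + 217.55
= 484.2336.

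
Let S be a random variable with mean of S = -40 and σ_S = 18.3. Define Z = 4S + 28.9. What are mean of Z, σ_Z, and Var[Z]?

mean of Z = -131.1, σ_Z = 73.2, Var[Z] = 5358.24

Z = 4S + 28.9 is linear with a = 4, b = 28.9.
mean of Z = a·mean of S + b = 4·(-40) + 28.9 = -131.1.
σ_Z = |a|·σ_S = |4|·18.3 = 73.2.
Var[S] = 18.3² = 334.89.
Var[Z] = a²·Var[S] = 4²·334.89 = 5358.24 (the additive constant 28.9 does not affect variance).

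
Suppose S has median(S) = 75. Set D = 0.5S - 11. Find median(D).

A linear map preserves order up to sign, so median(D) = a·median(S) + b = 0.5·75 + (-11) = 26.5.

median(D) = 26.5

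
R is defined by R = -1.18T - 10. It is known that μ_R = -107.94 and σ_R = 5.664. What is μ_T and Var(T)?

From R = -1.18T - 10: μ_R = a·μ_T + b, so μ_T = (μ_R − b)/a = (-107.94 − (-10))/(-1.18) = 83.
Var(R) = 5.664² = 32.080896.
Var(R) = a²·Var(T), so Var(T) = 32.080896/(-1.18)² = 23.04.

μ_T = 83, Var(T) = 23.04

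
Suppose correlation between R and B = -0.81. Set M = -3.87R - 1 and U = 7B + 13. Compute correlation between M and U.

Linear rescalings preserve |correlation|; the slopes -3.87 and 7 have opposite signs, so the correlation flips sign: correlation between M and U = −correlation between R and B = 0.81.

correlation between M and U = 0.81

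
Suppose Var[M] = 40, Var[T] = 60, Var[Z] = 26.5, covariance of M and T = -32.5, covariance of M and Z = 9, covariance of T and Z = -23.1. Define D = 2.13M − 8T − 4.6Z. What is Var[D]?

Var[D] = 3813.292

Var[D] = a²·Var[M] + b²·Var[T] + c²·Var[Z] + 2ab·covariance of M and T + 2ac·covariance of M and Z + 2bc·covariance of T and Z, with a = 2.13, b = -8, c = -4.6.
= 181.476 + 3840 + 560.74 + 1107.6 + (-176.364) + (-1700.16)
= 3813.292.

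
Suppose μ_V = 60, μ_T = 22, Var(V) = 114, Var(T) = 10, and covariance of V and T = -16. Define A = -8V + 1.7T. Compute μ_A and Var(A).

μ_A = -442.6, Var(A) = 7760.1

μ_A = (-8)·μ_V + 1.7·μ_T = (-8)·60 + 1.7·22 = -442.6.
Var(A) = a²·Var(V) + b²·Var(T) + 2ab·covariance of V and T with a = -8, b = 1.7.
= (-8)²·114 + 1.7²·10 + 2·(-8)·1.7·(-16)
= 7296 + 28.9 + 435.2 = 7760.1.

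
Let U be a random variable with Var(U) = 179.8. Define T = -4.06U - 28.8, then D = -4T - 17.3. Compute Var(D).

Var(T) = (-4.06)²·179.8 = 2963.75128.
Var(D) = (-4)²·2963.75128 = 47420.02048.

Var(D) = 47420.02048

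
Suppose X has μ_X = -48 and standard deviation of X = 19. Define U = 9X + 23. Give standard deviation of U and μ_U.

U = 9X + 23 is linear with a = 9, b = 23.
standard deviation of U = |a|·standard deviation of X = |9|·19 = 171.
μ_U = a·μ_X + b = 9·(-48) + 23 = -409.

standard deviation of U = 171, μ_U = -409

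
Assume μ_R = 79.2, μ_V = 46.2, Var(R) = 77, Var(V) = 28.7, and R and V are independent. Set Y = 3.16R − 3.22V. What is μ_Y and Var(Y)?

μ_Y = 101.508, Var(Y) = 1066.46428

μ_Y = 3.16·μ_R + (-3.22)·μ_V = 3.16·79.2 + (-3.22)·46.2 = 101.508.
Var(Y) = a²·Var(R) + b²·Var(V) + 2ab·Cov[R, V] with a = 3.16, b = -3.22.
Independence gives Cov[R, V] = 0.
= 3.16²·77 + (-3.22)²·28.7 + 2·3.16·(-3.22)·0
= 768.8912 + 297.57308 + 0 = 1066.46428.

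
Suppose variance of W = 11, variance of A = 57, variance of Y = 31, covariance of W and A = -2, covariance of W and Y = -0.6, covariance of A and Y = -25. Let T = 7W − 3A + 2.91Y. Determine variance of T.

variance of T = a²·variance of W + b²·variance of A + c²·variance of Y + 2ab·covariance of W and A + 2ac·covariance of W and Y + 2bc·covariance of A and Y, with a = 7, b = -3, c = 2.91.
= 539 + 513 + 262.5111 + 84 + (-24.444) + 436.5
= 1810.5671.

variance of T = 1810.5671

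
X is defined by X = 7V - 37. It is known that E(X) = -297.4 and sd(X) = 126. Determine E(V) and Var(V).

From X = 7V - 37: E(X) = a·E(V) + b, so E(V) = (E(X) − b)/a = (-297.4 − (-37))/7 = -37.2.
Var(X) = 126² = 15876.
Var(X) = a²·Var(V), so Var(V) = 15876/7² = 324.

E(V) = -37.2, Var(V) = 324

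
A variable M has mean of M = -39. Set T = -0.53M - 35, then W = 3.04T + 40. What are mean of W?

mean of W = -3.5632

mean of T = (-0.53)·(-39) + (-35) = -14.33.
mean of W = 3.04·(-14.33) + 40 = -3.5632.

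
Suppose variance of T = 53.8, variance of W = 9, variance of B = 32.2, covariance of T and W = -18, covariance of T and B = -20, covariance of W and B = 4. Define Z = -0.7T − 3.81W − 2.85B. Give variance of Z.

variance of Z = 329.6074

variance of Z = a²·variance of T + b²·variance of W + c²·variance of B + 2ab·covariance of T and W + 2ac·covariance of T and B + 2bc·covariance of W and B, with a = -0.7, b = -3.81, c = -2.85.
= 26.362 + 130.6449 + 261.5445 + (-96.012) + (-79.8) + 86.868
= 329.6074.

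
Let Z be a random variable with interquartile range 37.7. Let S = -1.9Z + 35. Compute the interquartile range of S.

Under S = aZ + b, IQR(S) = |a|·IQR(Z) = |-1.9|·37.7 = 71.63 (shifts cancel; spread scales by |a|).

IQR(S) = 71.63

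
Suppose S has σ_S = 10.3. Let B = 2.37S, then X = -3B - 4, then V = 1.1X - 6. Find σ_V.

σ_B = |2.37|·10.3 = 24.411.
σ_X = |-3|·24.411 = 73.233.
σ_V = |1.1|·73.233 = 80.5563.

σ_V = 80.5563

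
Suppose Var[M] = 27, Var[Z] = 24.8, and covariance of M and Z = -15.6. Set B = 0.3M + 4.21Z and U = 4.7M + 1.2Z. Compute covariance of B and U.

By bilinearity, covariance of B and U = ac·Var[M] + bd·Var[Z] + (ad+bc)·covariance of M and Z, with a=0.3, b=4.21, c=4.7, d=1.2.
ac·Var[M] = 0.3·4.7·27 = 38.07
bd·Var[Z] = 4.21·1.2·24.8 = 125.2896
(ad+bc)·covariance of M and Z = (20.147)·(-15.6) = -314.2932
covariance of B and U = 38.07 + 125.2896 + (-314.2932) = -150.9336.

covariance of B and U = -150.9336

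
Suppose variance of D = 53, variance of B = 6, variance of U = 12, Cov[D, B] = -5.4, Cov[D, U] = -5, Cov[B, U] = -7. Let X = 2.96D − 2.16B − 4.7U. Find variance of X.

variance of X = 823.48128

variance of X = a²·variance of D + b²·variance of B + c²·variance of U + 2ab·Cov[D, B] + 2ac·Cov[D, U] + 2bc·Cov[B, U], with a = 2.96, b = -2.16, c = -4.7.
= 464.3648 + 27.9936 + 265.08 + 69.05088 + 139.12 + (-142.128)
= 823.48128.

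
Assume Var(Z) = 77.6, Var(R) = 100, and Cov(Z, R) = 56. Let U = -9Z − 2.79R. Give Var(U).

Var(U) = a²·Var(Z) + b²·Var(R) + 2ab·Cov(Z, R) with a = -9, b = -2.79.
= (-9)²·77.6 + (-2.79)²·100 + 2·(-9)·(-2.79)·56
= 6285.6 + 778.41 + 2812.32 = 9876.33.

Var(U) = 9876.33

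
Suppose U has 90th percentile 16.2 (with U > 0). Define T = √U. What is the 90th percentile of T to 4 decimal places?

90th percentile of T = 4.0249

√U is increasing, so P_{90}(T) = g(P_{90}(U)) ≈ 4.0249.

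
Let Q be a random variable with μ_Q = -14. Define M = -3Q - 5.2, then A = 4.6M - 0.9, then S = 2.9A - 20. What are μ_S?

μ_M = (-3)·(-14) + (-5.2) = 36.8.
μ_A = 4.6·36.8 + (-0.9) = 168.38.
μ_S = 2.9·168.38 + (-20) = 468.302.

μ_S = 468.302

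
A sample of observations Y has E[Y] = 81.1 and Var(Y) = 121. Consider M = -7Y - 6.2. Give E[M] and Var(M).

M = -7Y - 6.2 is linear with a = -7, b = -6.2.
E[M] = a·E[Y] + b = (-7)·81.1 + (-6.2) = -573.9.
Var(M) = a²·Var(Y) = (-7)²·121 = 5929 (the additive constant -6.2 does not affect variance).

E[M] = -573.9, Var(M) = 5929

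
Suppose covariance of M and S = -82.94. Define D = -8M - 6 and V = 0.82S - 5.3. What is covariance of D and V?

covariance of D and V = a·c·covariance of M and S = (-8)·0.82·(-82.94) = 544.0864. Additive constants drop out.

covariance of D and V = 544.0864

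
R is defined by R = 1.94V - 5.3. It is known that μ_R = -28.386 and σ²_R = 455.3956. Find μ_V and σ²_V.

μ_V = -11.9, σ²_V = 121

From R = 1.94V - 5.3: μ_R = a·μ_V + b, so μ_V = (μ_R − b)/a = (-28.386 − (-5.3))/1.94 = -11.9.
σ²_R = a²·σ²_V, so σ²_V = 455.3956/1.94² = 121.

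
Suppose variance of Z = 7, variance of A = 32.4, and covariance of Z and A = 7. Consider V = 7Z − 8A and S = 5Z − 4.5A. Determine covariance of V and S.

By bilinearity, covariance of V and S = ac·variance of Z + bd·variance of A + (ad+bc)·covariance of Z and A, with a=7, b=-8, c=5, d=-4.5.
ac·variance of Z = 7·5·7 = 245
bd·variance of A = (-8)·(-4.5)·32.4 = 1166.4
(ad+bc)·covariance of Z and A = (-71.5)·7 = -500.5
covariance of V and S = 245 + 1166.4 + (-500.5) = 910.9.

covariance of V and S = 910.9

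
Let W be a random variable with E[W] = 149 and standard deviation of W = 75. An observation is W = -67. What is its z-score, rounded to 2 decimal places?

z = -2.88

z = (W − E[W]) / standard deviation of W = (-67 − 149) / 75 = -2.88.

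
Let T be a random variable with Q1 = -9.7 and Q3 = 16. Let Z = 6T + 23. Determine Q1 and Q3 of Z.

a = 6 > 0: Q1(Z) = a·Q1(T)+b = -35.2, Q3(Z) = a·Q3(T)+b = 119.

Q1(Z) = -35.2, Q3(Z) = 119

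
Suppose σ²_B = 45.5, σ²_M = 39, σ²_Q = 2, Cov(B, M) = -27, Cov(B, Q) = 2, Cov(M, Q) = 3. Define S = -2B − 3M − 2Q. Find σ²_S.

σ²_S = a²·σ²_B + b²·σ²_M + c²·σ²_Q + 2ab·Cov(B, M) + 2ac·Cov(B, Q) + 2bc·Cov(M, Q), with a = -2, b = -3, c = -2.
= 182 + 351 + 8 + (-324) + 16 + 36
= 269.

σ²_S = 269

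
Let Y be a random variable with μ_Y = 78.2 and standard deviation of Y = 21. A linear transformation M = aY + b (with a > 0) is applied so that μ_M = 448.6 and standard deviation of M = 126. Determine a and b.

a = 6, b = -20.6

standard deviation of M = a·standard deviation of Y (a > 0), so a = 126/21 = 6.
μ_M = a·μ_Y + b, so b = 448.6 − 6·78.2 = -20.6.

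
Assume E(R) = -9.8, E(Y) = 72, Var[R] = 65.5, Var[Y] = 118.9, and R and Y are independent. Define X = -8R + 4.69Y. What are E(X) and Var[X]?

E(X) = 416.08, Var[X] = 6807.33629

E(X) = (-8)·E(R) + 4.69·E(Y) = (-8)·(-9.8) + 4.69·72 = 416.08.
Var[X] = a²·Var[R] + b²·Var[Y] + 2ab·covariance of R and Y with a = -8, b = 4.69.
Independence gives covariance of R and Y = 0.
= (-8)²·65.5 + 4.69²·118.9 + 2·(-8)·4.69·0
= 4192 + 2615.33629 + 0 = 6807.33629.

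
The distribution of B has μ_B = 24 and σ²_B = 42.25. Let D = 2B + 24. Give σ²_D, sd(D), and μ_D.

σ²_D = 169, sd(D) = 13, μ_D = 72

D = 2B + 24 is linear with a = 2, b = 24.
σ²_D = a²·σ²_B = 2²·42.25 = 169 (the additive constant 24 does not affect variance).
sd(B) = √42.25 = 6.5.
sd(D) = |a|·sd(B) = |2|·6.5 = 13.
μ_D = a·μ_B + b = 2·24 + 24 = 72.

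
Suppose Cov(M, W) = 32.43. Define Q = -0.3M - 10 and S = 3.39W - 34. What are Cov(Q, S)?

Cov(Q, S) = a·c·Cov(M, W) = (-0.3)·3.39·32.43 = -32.98131. Additive constants drop out.

Cov(Q, S) = -32.98131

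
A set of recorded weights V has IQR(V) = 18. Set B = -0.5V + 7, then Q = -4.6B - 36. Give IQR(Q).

IQR(Q) = 41.4

IQR(B) = |-0.5|·18 = 9.
IQR(Q) = |-4.6|·9 = 41.4.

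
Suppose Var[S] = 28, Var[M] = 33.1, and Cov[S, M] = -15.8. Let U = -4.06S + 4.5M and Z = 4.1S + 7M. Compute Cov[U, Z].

By bilinearity, Cov[U, Z] = ac·Var[S] + bd·Var[M] + (ad+bc)·Cov[S, M], with a=-4.06, b=4.5, c=4.1, d=7.
ac·Var[S] = (-4.06)·4.1·28 = -466.088
bd·Var[M] = 4.5·7·33.1 = 1042.65
(ad+bc)·Cov[S, M] = (-9.97)·(-15.8) = 157.526
Cov[U, Z] = -466.088 + 1042.65 + 157.526 = 734.088.

Cov[U, Z] = 734.088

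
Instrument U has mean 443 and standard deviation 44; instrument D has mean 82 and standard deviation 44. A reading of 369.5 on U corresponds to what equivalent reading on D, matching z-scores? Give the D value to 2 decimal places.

z = (369.5 − 443)/44 ≈ -1.6705.
D = 82 + z·44 = 82 + (369.5 − 443)·44/44 = 8.50.

D = 8.50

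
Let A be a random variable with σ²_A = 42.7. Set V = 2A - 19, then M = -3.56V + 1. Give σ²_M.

σ²_V = 2²·42.7 = 170.8.
σ²_M = (-3.56)²·170.8 = 2164.65088.

σ²_M = 2164.65088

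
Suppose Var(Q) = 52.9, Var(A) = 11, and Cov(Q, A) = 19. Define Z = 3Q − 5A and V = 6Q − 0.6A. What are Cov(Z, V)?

By bilinearity, Cov(Z, V) = ac·Var(Q) + bd·Var(A) + (ad+bc)·Cov(Q, A), with a=3, b=-5, c=6, d=-0.6.
ac·Var(Q) = 3·6·52.9 = 952.2
bd·Var(A) = (-5)·(-0.6)·11 = 33
(ad+bc)·Cov(Q, A) = (-31.8)·19 = -604.2
Cov(Z, V) = 952.2 + 33 + (-604.2) = 381.

Cov(Z, V) = 381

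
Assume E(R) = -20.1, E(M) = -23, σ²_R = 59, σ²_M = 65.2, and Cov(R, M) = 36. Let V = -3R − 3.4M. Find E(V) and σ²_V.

E(V) = 138.5, σ²_V = 2019.112

E(V) = (-3)·E(R) + (-3.4)·E(M) = (-3)·(-20.1) + (-3.4)·(-23) = 138.5.
σ²_V = a²·σ²_R + b²·σ²_M + 2ab·Cov(R, M) with a = -3, b = -3.4.
= (-3)²·59 + (-3.4)²·65.2 + 2·(-3)·(-3.4)·36
= 531 + 753.712 + 734.4 = 2019.112.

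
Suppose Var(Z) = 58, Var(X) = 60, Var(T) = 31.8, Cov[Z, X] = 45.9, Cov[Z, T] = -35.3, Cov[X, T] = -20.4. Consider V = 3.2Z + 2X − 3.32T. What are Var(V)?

Var(V) = a²·Var(Z) + b²·Var(X) + c²·Var(T) + 2ab·Cov[Z, X] + 2ac·Cov[Z, T] + 2bc·Cov[X, T], with a = 3.2, b = 2, c = -3.32.
= 593.92 + 240 + 350.51232 + 587.52 + 750.0544 + 270.912
= 2792.91872.

Var(V) = 2792.91872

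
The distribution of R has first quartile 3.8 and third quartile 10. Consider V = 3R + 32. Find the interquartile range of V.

IQR of R = Q3 − Q1 = 10 − 3.8 = 6.2.
Under V = aR + b, IQR(V) = |a|·IQR(R) = |3|·6.2 = 18.6 (shifts cancel; spread scales by |a|).

IQR(V) = 18.6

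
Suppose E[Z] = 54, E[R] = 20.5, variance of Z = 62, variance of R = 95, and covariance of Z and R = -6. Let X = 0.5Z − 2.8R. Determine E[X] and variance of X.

E[X] = -30.4, variance of X = 777.1

E[X] = 0.5·E[Z] + (-2.8)·E[R] = 0.5·54 + (-2.8)·20.5 = -30.4.
variance of X = a²·variance of Z + b²·variance of R + 2ab·covariance of Z and R with a = 0.5, b = -2.8.
= 0.5²·62 + (-2.8)²·95 + 2·0.5·(-2.8)·(-6)
= 15.5 + 744.8 + 16.8 = 777.1.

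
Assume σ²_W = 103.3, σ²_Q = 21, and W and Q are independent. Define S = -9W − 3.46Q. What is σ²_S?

σ²_S = a²·σ²_W + b²·σ²_Q + 2ab·Cov[W, Q] with a = -9, b = -3.46.
Independence gives Cov[W, Q] = 0.
= (-9)²·103.3 + (-3.46)²·21 + 2·(-9)·(-3.46)·0
= 8367.3 + 251.4036 + 0 = 8618.7036.

σ²_S = 8618.7036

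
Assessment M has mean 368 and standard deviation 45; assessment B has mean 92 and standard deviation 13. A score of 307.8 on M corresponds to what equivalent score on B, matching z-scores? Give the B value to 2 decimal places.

B = 74.61

z = (307.8 − 368)/45 ≈ -1.3378.
B = 92 + z·13 = 92 + (307.8 − 368)·13/45 ≈ 74.61.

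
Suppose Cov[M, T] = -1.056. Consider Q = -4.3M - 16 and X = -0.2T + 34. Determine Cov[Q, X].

Cov[Q, X] = a·c·Cov[M, T] = (-4.3)·(-0.2)·(-1.056) = -0.90816. Additive constants drop out.

Cov[Q, X] = -0.90816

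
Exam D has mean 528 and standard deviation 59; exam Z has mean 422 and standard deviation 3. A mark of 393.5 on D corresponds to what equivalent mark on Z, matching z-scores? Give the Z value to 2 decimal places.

z = (393.5 − 528)/59 ≈ -2.2797.
Z = 422 + z·3 = 422 + (393.5 − 528)·3/59 ≈ 415.16.

Z = 415.16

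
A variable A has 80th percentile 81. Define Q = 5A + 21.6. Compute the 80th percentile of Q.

80th percentile of Q = 426.6

Since a = 5 > 0 the transformation is increasing, so the 80th percentile of Q = a·(P_{80} of A) + b = 5·81 + 21.6 = 426.6.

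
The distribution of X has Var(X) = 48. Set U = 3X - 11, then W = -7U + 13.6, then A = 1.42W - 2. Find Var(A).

Var(A) = 42683.1552

Var(U) = 3²·48 = 432.
Var(W) = (-7)²·432 = 21168.
Var(A) = 1.42²·21168 = 42683.1552.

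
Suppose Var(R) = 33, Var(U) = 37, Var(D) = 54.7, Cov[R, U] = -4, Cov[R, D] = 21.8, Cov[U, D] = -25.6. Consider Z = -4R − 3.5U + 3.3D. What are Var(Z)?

Var(Z) = 1480.773

Var(Z) = a²·Var(R) + b²·Var(U) + c²·Var(D) + 2ab·Cov[R, U] + 2ac·Cov[R, D] + 2bc·Cov[U, D], with a = -4, b = -3.5, c = 3.3.
= 528 + 453.25 + 595.683 + (-112) + (-575.52) + 591.36
= 1480.773.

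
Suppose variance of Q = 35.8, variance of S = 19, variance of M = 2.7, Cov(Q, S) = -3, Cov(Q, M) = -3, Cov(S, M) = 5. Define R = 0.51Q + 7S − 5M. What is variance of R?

variance of R = 651.69158

variance of R = a²·variance of Q + b²·variance of S + c²·variance of M + 2ab·Cov(Q, S) + 2ac·Cov(Q, M) + 2bc·Cov(S, M), with a = 0.51, b = 7, c = -5.
= 9.31158 + 931 + 67.5 + (-21.42) + 15.3 + (-350)
= 651.69158.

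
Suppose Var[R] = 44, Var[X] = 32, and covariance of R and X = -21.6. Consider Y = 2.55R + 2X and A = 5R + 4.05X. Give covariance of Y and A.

By bilinearity, covariance of Y and A = ac·Var[R] + bd·Var[X] + (ad+bc)·covariance of R and X, with a=2.55, b=2, c=5, d=4.05.
ac·Var[R] = 2.55·5·44 = 561
bd·Var[X] = 2·4.05·32 = 259.2
(ad+bc)·covariance of R and X = (20.3275)·(-21.6) = -439.074
covariance of Y and A = 561 + 259.2 + (-439.074) = 381.126.

covariance of Y and A = 381.126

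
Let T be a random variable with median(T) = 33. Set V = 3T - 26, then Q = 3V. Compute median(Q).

median(V) = 3·33 + (-26) = 73.
median(Q) = 3·73 = 219.

median(Q) = 219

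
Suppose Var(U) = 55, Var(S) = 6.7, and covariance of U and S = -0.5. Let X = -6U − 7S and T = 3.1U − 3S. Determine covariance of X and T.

covariance of X and T = -880.45

By bilinearity, covariance of X and T = ac·Var(U) + bd·Var(S) + (ad+bc)·covariance of U and S, with a=-6, b=-7, c=3.1, d=-3.
ac·Var(U) = (-6)·3.1·55 = -1023
bd·Var(S) = (-7)·(-3)·6.7 = 140.7
(ad+bc)·covariance of U and S = (-3.7)·(-0.5) = 1.85
covariance of X and T = -1023 + 140.7 + 1.85 = -880.45.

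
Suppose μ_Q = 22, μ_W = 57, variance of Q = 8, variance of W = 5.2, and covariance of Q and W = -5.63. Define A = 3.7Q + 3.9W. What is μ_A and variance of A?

μ_A = 3.7·μ_Q + 3.9·μ_W = 3.7·22 + 3.9·57 = 303.7.
variance of A = a²·variance of Q + b²·variance of W + 2ab·covariance of Q and W with a = 3.7, b = 3.9.
= 3.7²·8 + 3.9²·5.2 + 2·3.7·3.9·(-5.63)
= 109.52 + 79.092 + (-162.4818) = 26.1302.

μ_A = 303.7, variance of A = 26.1302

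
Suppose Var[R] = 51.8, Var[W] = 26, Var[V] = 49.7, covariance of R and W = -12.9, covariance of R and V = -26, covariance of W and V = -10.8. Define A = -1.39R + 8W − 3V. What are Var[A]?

Var[A] = 2799.83878

Var[A] = a²·Var[R] + b²·Var[W] + c²·Var[V] + 2ab·covariance of R and W + 2ac·covariance of R and V + 2bc·covariance of W and V, with a = -1.39, b = 8, c = -3.
= 100.08278 + 1664 + 447.3 + 286.896 + (-216.84) + 518.4
= 2799.83878.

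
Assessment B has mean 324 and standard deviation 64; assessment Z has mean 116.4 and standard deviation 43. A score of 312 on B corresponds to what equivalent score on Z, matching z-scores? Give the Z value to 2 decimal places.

Z = 108.34

z = (312 − 324)/64 = -0.1875.
Z = 116.4 + z·43 = 116.4 + (312 − 324)·43/64 ≈ 108.34.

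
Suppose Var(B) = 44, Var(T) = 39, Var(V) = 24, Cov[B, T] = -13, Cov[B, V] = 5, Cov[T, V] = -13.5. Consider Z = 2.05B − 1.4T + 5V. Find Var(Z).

Var(Z) = a²·Var(B) + b²·Var(T) + c²·Var(V) + 2ab·Cov[B, T] + 2ac·Cov[B, V] + 2bc·Cov[T, V], with a = 2.05, b = -1.4, c = 5.
= 184.91 + 76.44 + 600 + 74.62 + 102.5 + 189
= 1227.47.

Var(Z) = 1227.47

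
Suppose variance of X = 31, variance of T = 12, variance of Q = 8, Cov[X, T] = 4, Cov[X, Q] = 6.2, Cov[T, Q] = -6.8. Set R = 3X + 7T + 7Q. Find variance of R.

variance of R = a²·variance of X + b²·variance of T + c²·variance of Q + 2ab·Cov[X, T] + 2ac·Cov[X, Q] + 2bc·Cov[T, Q], with a = 3, b = 7, c = 7.
= 279 + 588 + 392 + 168 + 260.4 + (-666.4)
= 1021.

variance of R = 1021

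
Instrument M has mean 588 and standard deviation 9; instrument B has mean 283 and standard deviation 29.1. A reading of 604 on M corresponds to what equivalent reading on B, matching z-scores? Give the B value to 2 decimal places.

B = 334.73

z = (604 − 588)/9 ≈ 1.7778.
B = 283 + z·29.1 = 283 + (604 − 588)·29.1/9 ≈ 334.73.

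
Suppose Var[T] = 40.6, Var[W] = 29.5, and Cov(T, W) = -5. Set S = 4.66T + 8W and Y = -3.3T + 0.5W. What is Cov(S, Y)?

Cov(S, Y) = -385.9968

By bilinearity, Cov(S, Y) = ac·Var[T] + bd·Var[W] + (ad+bc)·Cov(T, W), with a=4.66, b=8, c=-3.3, d=0.5.
ac·Var[T] = 4.66·(-3.3)·40.6 = -624.3468
bd·Var[W] = 8·0.5·29.5 = 118
(ad+bc)·Cov(T, W) = (-24.07)·(-5) = 120.35
Cov(S, Y) = -624.3468 + 118 + 120.35 = -385.9968.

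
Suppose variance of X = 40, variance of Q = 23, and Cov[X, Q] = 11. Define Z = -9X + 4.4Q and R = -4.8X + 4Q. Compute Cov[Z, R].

By bilinearity, Cov[Z, R] = ac·variance of X + bd·variance of Q + (ad+bc)·Cov[X, Q], with a=-9, b=4.4, c=-4.8, d=4.
ac·variance of X = (-9)·(-4.8)·40 = 1728
bd·variance of Q = 4.4·4·23 = 404.8
(ad+bc)·Cov[X, Q] = (-57.12)·11 = -628.32
Cov[Z, R] = 1728 + 404.8 + (-628.32) = 1504.48.

Cov[Z, R] = 1504.48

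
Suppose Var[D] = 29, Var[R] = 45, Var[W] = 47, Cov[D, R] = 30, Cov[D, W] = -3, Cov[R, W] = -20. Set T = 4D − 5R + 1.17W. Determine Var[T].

Var[T] = a²·Var[D] + b²·Var[R] + c²·Var[W] + 2ab·Cov[D, R] + 2ac·Cov[D, W] + 2bc·Cov[R, W], with a = 4, b = -5, c = 1.17.
= 464 + 1125 + 64.3383 + (-1200) + (-28.08) + 234
= 659.2583.

Var[T] = 659.2583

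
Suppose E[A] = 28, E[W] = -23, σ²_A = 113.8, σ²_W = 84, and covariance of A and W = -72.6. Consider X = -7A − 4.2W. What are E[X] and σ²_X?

E[X] = -99.4, σ²_X = 2789.08

E[X] = (-7)·E[A] + (-4.2)·E[W] = (-7)·28 + (-4.2)·(-23) = -99.4.
σ²_X = a²·σ²_A + b²·σ²_W + 2ab·covariance of A and W with a = -7, b = -4.2.
= (-7)²·113.8 + (-4.2)²·84 + 2·(-7)·(-4.2)·(-72.6)
= 5576.2 + 1481.76 + (-4268.88) = 2789.08.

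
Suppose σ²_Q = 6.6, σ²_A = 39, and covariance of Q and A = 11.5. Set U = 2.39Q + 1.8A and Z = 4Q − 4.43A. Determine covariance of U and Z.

covariance of U and Z = -286.84855

By bilinearity, covariance of U and Z = ac·σ²_Q + bd·σ²_A + (ad+bc)·covariance of Q and A, with a=2.39, b=1.8, c=4, d=-4.43.
ac·σ²_Q = 2.39·4·6.6 = 63.096
bd·σ²_A = 1.8·(-4.43)·39 = -310.986
(ad+bc)·covariance of Q and A = (-3.3877)·11.5 = -38.95855
covariance of U and Z = 63.096 + (-310.986) + (-38.95855) = -286.84855.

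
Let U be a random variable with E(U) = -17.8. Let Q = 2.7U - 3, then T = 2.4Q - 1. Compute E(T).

E(T) = -123.544

E(Q) = 2.7·(-17.8) + (-3) = -51.06.
E(T) = 2.4·(-51.06) + (-1) = -123.544.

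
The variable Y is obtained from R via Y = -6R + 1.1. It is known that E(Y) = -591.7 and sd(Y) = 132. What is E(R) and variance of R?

E(R) = 98.8, variance of R = 484

From Y = -6R + 1.1: E(Y) = a·E(R) + b, so E(R) = (E(Y) − b)/a = (-591.7 − 1.1)/(-6) = 98.8.
variance of Y = 132² = 17424.
variance of Y = a²·variance of R, so variance of R = 17424/(-6)² = 484.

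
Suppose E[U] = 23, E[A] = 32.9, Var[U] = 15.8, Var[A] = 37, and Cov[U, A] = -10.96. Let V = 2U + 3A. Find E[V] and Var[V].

E[V] = 2·E[U] + 3·E[A] = 2·23 + 3·32.9 = 144.7.
Var[V] = a²·Var[U] + b²·Var[A] + 2ab·Cov[U, A] with a = 2, b = 3.
= 2²·15.8 + 3²·37 + 2·2·3·(-10.96)
= 63.2 + 333 + (-131.52) = 264.68.

E[V] = 144.7, Var[V] = 264.68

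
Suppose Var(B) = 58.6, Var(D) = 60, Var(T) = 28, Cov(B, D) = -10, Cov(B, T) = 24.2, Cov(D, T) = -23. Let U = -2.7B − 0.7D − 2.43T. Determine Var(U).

Var(U) = a²·Var(B) + b²·Var(D) + c²·Var(T) + 2ab·Cov(B, D) + 2ac·Cov(B, T) + 2bc·Cov(D, T), with a = -2.7, b = -0.7, c = -2.43.
= 427.194 + 29.4 + 165.3372 + (-37.8) + 317.5524 + (-78.246)
= 823.4376.

Var(U) = 823.4376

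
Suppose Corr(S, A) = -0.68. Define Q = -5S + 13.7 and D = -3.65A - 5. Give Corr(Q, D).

Linear rescalings preserve correlation up to sign; here the slopes -5 and -3.65 have the same sign, so Corr(Q, D) = Corr(S, A) = -0.68.

Corr(Q, D) = -0.68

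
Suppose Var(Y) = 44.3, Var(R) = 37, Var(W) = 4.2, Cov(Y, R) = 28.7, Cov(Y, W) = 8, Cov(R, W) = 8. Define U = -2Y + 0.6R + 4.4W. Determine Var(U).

Var(U) = a²·Var(Y) + b²·Var(R) + c²·Var(W) + 2ab·Cov(Y, R) + 2ac·Cov(Y, W) + 2bc·Cov(R, W), with a = -2, b = 0.6, c = 4.4.
= 177.2 + 13.32 + 81.312 + (-68.88) + (-140.8) + 42.24
= 104.392.

Var(U) = 104.392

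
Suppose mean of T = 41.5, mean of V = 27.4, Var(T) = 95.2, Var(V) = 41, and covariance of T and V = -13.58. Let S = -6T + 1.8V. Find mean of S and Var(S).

mean of S = (-6)·mean of T + 1.8·mean of V = (-6)·41.5 + 1.8·27.4 = -199.68.
Var(S) = a²·Var(T) + b²·Var(V) + 2ab·covariance of T and V with a = -6, b = 1.8.
= (-6)²·95.2 + 1.8²·41 + 2·(-6)·1.8·(-13.58)
= 3427.2 + 132.84 + 293.328 = 3853.368.

mean of S = -199.68, Var(S) = 3853.368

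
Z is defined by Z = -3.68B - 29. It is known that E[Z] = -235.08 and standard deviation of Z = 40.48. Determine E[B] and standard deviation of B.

From Z = -3.68B - 29: E[Z] = a·E[B] + b, so E[B] = (E[Z] − b)/a = (-235.08 − (-29))/(-3.68) = 56.
standard deviation of Z = |a|·standard deviation of B, so standard deviation of B = 40.48/|-3.68| = 11.

E[B] = 56, standard deviation of B = 11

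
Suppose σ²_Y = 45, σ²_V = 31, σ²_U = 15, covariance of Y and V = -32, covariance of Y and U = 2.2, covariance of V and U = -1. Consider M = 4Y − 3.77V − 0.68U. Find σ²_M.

σ²_M = a²·σ²_Y + b²·σ²_V + c²·σ²_U + 2ab·covariance of Y and V + 2ac·covariance of Y and U + 2bc·covariance of V and U, with a = 4, b = -3.77, c = -0.68.
= 720 + 440.5999 + 6.936 + 965.12 + (-11.968) + (-5.1272)
= 2115.5607.

σ²_M = 2115.5607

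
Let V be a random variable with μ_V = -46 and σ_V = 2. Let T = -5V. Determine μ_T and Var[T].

T = -5V is linear with a = -5, b = 0.
μ_T = a·μ_V + b = (-5)·(-46) = 230.
Var[V] = 2² = 4.
Var[T] = a²·Var[V] = (-5)²·4 = 100.

μ_T = 230, Var[T] = 100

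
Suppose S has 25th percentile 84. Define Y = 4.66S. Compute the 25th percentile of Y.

Since a = 4.66 > 0 the transformation is increasing, so the 25th percentile of Y = a·(P_{25} of S) + b = 4.66·84 = 391.44.

25th percentile of Y = 391.44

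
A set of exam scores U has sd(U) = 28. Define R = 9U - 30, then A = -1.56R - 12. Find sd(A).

sd(R) = |9|·28 = 252.
sd(A) = |-1.56|·252 = 393.12.

sd(A) = 393.12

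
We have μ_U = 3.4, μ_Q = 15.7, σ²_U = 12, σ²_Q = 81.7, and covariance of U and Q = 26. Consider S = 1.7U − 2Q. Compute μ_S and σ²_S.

μ_S = 1.7·μ_U + (-2)·μ_Q = 1.7·3.4 + (-2)·15.7 = -25.62.
σ²_S = a²·σ²_U + b²·σ²_Q + 2ab·covariance of U and Q with a = 1.7, b = -2.
= 1.7²·12 + (-2)²·81.7 + 2·1.7·(-2)·26
= 34.68 + 326.8 + (-176.8) = 184.68.

μ_S = -25.62, σ²_S = 184.68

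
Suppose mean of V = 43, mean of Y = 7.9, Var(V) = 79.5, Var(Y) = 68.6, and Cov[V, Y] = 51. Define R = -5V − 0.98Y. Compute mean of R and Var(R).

mean of R = (-5)·mean of V + (-0.98)·mean of Y = (-5)·43 + (-0.98)·7.9 = -222.742.
Var(R) = a²·Var(V) + b²·Var(Y) + 2ab·Cov[V, Y] with a = -5, b = -0.98.
= (-5)²·79.5 + (-0.98)²·68.6 + 2·(-5)·(-0.98)·51
= 1987.5 + 65.88344 + 499.8 = 2553.18344.

mean of R = -222.742, Var(R) = 2553.18344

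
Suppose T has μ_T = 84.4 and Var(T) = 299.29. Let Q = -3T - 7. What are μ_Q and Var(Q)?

μ_Q = -260.2, Var(Q) = 2693.61

Q = -3T - 7 is linear with a = -3, b = -7.
μ_Q = a·μ_T + b = (-3)·84.4 + (-7) = -260.2.
Var(Q) = a²·Var(T) = (-3)²·299.29 = 2693.61 (the additive constant -7 does not affect variance).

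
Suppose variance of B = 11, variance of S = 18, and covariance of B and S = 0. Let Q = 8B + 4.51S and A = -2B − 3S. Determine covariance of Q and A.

By bilinearity, covariance of Q and A = ac·variance of B + bd·variance of S + (ad+bc)·covariance of B and S, with a=8, b=4.51, c=-2, d=-3.
ac·variance of B = 8·(-2)·11 = -176
bd·variance of S = 4.51·(-3)·18 = -243.54
(ad+bc)·covariance of B and S = (-33.02)·0 = 0
covariance of Q and A = -176 + (-243.54) + 0 = -419.54.

covariance of Q and A = -419.54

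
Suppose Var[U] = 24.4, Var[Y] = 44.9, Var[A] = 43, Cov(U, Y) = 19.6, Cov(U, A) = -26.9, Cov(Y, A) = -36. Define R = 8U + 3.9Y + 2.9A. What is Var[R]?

Var[R] = a²·Var[U] + b²·Var[Y] + c²·Var[A] + 2ab·Cov(U, Y) + 2ac·Cov(U, A) + 2bc·Cov(Y, A), with a = 8, b = 3.9, c = 2.9.
= 1561.6 + 682.929 + 361.63 + 1223.04 + (-1248.16) + (-814.32)
= 1766.719.

Var[R] = 1766.719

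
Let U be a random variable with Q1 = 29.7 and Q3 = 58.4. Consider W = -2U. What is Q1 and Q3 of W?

a = -2 < 0 reverses order: Q1(W) comes from Q3(U), Q3(W) from Q1(U).
Q1(W) = (-2)·58.4 = -116.8; Q3(W) = (-2)·29.7 = -59.4.

Q1(W) = -116.8, Q3(W) = -59.4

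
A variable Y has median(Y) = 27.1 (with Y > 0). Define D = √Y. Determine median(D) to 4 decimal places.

median(D) = 5.2058

√Y is monotone on this domain, so median(D) = √(27.1) ≈ 5.2058.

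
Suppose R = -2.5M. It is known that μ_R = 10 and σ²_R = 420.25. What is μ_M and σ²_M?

From R = -2.5M: μ_R = a·μ_M + b, so μ_M = (μ_R − b)/a = (10 − 0)/(-2.5) = -4.
σ²_R = a²·σ²_M, so σ²_M = 420.25/(-2.5)² = 67.24.

μ_M = -4, σ²_M = 67.24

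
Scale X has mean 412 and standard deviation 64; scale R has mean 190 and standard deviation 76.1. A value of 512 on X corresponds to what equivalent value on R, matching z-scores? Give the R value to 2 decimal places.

R = 308.91

z = (512 − 412)/64 = 1.5625.
R = 190 + z·76.1 = 190 + (512 − 412)·76.1/64 ≈ 308.91.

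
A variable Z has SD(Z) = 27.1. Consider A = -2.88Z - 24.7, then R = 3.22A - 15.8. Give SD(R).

SD(A) = |-2.88|·27.1 = 78.048.
SD(R) = |3.22|·78.048 = 251.31456.

SD(R) = 251.31456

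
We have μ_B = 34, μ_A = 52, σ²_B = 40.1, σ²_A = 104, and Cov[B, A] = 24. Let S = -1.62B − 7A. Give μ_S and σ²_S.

μ_S = -419.08, σ²_S = 5745.55844

μ_S = (-1.62)·μ_B + (-7)·μ_A = (-1.62)·34 + (-7)·52 = -419.08.
σ²_S = a²·σ²_B + b²·σ²_A + 2ab·Cov[B, A] with a = -1.62, b = -7.
= (-1.62)²·40.1 + (-7)²·104 + 2·(-1.62)·(-7)·24
= 105.23844 + 5096 + 544.32 = 5745.55844.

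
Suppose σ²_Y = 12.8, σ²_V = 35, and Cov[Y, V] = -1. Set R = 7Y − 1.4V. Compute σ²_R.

σ²_R = 715.4

σ²_R = a²·σ²_Y + b²·σ²_V + 2ab·Cov[Y, V] with a = 7, b = -1.4.
= 7²·12.8 + (-1.4)²·35 + 2·7·(-1.4)·(-1)
= 627.2 + 68.6 + 19.6 = 715.4.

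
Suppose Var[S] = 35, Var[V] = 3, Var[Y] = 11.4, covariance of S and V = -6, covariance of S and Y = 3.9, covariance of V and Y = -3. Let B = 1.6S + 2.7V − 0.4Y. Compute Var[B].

Var[B] = 62.942

Var[B] = a²·Var[S] + b²·Var[V] + c²·Var[Y] + 2ab·covariance of S and V + 2ac·covariance of S and Y + 2bc·covariance of V and Y, with a = 1.6, b = 2.7, c = -0.4.
= 89.6 + 21.87 + 1.824 + (-51.84) + (-4.992) + 6.48
= 62.942.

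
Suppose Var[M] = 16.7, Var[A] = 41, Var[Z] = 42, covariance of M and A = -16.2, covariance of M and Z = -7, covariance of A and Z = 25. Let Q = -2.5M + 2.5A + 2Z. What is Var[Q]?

Var[Q] = 1051.125

Var[Q] = a²·Var[M] + b²·Var[A] + c²·Var[Z] + 2ab·covariance of M and A + 2ac·covariance of M and Z + 2bc·covariance of A and Z, with a = -2.5, b = 2.5, c = 2.
= 104.375 + 256.25 + 168 + 202.5 + 70 + 250
= 1051.125.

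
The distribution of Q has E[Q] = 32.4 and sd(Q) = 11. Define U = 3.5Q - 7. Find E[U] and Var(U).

E[U] = 106.4, Var(U) = 1482.25

U = 3.5Q - 7 is linear with a = 3.5, b = -7.
E[U] = a·E[Q] + b = 3.5·32.4 + (-7) = 106.4.
Var(Q) = 11² = 121.
Var(U) = a²·Var(Q) = 3.5²·121 = 1482.25 (the additive constant -7 does not affect variance).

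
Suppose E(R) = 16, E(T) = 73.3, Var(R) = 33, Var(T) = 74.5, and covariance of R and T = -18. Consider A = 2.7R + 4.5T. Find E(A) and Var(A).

E(A) = 2.7·E(R) + 4.5·E(T) = 2.7·16 + 4.5·73.3 = 373.05.
Var(A) = a²·Var(R) + b²·Var(T) + 2ab·covariance of R and T with a = 2.7, b = 4.5.
= 2.7²·33 + 4.5²·74.5 + 2·2.7·4.5·(-18)
= 240.57 + 1508.625 + (-437.4) = 1311.795.

E(A) = 373.05, Var(A) = 1311.795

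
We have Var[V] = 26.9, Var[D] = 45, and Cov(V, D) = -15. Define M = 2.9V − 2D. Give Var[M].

Var[M] = 580.229

Var[M] = a²·Var[V] + b²·Var[D] + 2ab·Cov(V, D) with a = 2.9, b = -2.
= 2.9²·26.9 + (-2)²·45 + 2·2.9·(-2)·(-15)
= 226.229 + 180 + 174 = 580.229.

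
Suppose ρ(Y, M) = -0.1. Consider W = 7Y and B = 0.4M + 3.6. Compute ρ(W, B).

Linear rescalings preserve correlation up to sign; here the slopes 7 and 0.4 have the same sign, so ρ(W, B) = ρ(Y, M) = -0.1.

ρ(W, B) = -0.1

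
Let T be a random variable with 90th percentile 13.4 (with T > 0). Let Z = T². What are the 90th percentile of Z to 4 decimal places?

90th percentile of Z = 179.56

T² is increasing, so P_{90}(Z) = g(P_{90}(T)) = 179.56.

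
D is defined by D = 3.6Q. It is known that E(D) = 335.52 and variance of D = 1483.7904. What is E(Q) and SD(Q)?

From D = 3.6Q: E(D) = a·E(Q) + b, so E(Q) = (E(D) − b)/a = (335.52 − 0)/3.6 = 93.2.
SD(D) = √1483.7904 = 38.52.
SD(D) = |a|·SD(Q), so SD(Q) = 38.52/|3.6| = 10.7.

E(Q) = 93.2, SD(Q) = 10.7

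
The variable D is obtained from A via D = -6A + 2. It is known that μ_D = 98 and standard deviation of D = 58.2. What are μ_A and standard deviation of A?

μ_A = -16, standard deviation of A = 9.7

From D = -6A + 2: μ_D = a·μ_A + b, so μ_A = (μ_D − b)/a = (98 − 2)/(-6) = -16.
standard deviation of D = |a|·standard deviation of A, so standard deviation of A = 58.2/|-6| = 9.7.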